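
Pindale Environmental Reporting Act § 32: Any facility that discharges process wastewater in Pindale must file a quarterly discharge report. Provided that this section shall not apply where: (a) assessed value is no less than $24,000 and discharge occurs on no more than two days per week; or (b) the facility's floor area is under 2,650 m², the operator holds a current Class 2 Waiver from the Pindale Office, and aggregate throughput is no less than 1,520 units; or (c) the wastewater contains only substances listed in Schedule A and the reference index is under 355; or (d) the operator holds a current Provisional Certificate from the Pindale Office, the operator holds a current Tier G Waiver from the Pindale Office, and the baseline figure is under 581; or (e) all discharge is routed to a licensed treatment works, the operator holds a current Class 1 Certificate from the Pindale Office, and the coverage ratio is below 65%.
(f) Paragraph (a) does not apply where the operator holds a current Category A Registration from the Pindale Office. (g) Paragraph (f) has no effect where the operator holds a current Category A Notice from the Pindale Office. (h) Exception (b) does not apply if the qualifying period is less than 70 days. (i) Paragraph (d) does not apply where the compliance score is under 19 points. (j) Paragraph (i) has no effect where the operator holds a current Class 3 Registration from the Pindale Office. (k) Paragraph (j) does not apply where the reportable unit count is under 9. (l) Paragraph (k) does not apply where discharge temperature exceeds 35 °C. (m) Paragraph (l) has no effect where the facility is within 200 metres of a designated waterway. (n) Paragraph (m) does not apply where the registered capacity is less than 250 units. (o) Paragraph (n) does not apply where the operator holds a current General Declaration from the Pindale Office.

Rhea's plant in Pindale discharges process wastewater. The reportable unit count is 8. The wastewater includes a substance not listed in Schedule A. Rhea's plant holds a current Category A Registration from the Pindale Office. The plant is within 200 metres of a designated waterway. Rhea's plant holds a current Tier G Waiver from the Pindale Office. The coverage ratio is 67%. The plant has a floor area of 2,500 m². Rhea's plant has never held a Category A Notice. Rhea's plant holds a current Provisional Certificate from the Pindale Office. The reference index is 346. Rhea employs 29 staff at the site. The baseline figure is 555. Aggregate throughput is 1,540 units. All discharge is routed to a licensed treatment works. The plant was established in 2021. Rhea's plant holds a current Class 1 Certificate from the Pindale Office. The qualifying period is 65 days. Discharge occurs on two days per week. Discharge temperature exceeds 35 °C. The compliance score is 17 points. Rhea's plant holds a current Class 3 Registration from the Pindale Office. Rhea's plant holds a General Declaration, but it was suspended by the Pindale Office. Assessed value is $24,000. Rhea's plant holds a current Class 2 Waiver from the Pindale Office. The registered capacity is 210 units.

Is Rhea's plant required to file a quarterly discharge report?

No — exception (d) applies; Rhea's plant is not required to file a quarterly discharge report.

Exception (a): assessed value is $24,000, meeting the $24,000 threshold; discharge occurs on no more than two days per week — every condition holds. But: (f) operates — a current Category A Registration is held. (g), which would lift (f), is not engaged — the Category A Notice is not current. (a) is therefore removed.
Exception (b): the facility's floor area is 2,500 m², under the 2,650 m² limit; a current Class 2 Waiver is held; aggregate throughput is 1,540 units, meeting the 1,520 units threshold — every condition holds. But applying paragraph (h): (h) is triggered — the qualifying period is 65 days, less than the 70 days limit. (b) is therefore removed.
Exception (c) requires that the wastewater contains only substances listed in Schedule A; but the wastewater includes a non-Schedule-A substance, so (c) is unavailable.
Exception (d) is satisfied on its face — a current Provisional Certificate is held; a current Tier G Waiver is held; the baseline figure is 555, under the 581 limit. Applying paragraphs (i)–(o): (i) would limit (d) — the compliance score is 17 points, under the 19 points limit — but (j) sets (i) aside: (j) operates against (i): a current Class 3 Registration is held. (k) operates (the reportable unit count is 8, under the 9 limit), but is overridden by (l): (l) operates against (k): discharge temperature exceeds 35 °C. (m) would limit (l) — the plant is within 200 m of a designated waterway — but (n) sets (m) aside: (n) is engaged — the registered capacity is 210 units, less than the 250 units limit. (o), which would lift (n), does not operate here — the General Declaration is not current. So (d) applies.
Exception (e) does not apply: the coverage ratio is 67%, not below 65%.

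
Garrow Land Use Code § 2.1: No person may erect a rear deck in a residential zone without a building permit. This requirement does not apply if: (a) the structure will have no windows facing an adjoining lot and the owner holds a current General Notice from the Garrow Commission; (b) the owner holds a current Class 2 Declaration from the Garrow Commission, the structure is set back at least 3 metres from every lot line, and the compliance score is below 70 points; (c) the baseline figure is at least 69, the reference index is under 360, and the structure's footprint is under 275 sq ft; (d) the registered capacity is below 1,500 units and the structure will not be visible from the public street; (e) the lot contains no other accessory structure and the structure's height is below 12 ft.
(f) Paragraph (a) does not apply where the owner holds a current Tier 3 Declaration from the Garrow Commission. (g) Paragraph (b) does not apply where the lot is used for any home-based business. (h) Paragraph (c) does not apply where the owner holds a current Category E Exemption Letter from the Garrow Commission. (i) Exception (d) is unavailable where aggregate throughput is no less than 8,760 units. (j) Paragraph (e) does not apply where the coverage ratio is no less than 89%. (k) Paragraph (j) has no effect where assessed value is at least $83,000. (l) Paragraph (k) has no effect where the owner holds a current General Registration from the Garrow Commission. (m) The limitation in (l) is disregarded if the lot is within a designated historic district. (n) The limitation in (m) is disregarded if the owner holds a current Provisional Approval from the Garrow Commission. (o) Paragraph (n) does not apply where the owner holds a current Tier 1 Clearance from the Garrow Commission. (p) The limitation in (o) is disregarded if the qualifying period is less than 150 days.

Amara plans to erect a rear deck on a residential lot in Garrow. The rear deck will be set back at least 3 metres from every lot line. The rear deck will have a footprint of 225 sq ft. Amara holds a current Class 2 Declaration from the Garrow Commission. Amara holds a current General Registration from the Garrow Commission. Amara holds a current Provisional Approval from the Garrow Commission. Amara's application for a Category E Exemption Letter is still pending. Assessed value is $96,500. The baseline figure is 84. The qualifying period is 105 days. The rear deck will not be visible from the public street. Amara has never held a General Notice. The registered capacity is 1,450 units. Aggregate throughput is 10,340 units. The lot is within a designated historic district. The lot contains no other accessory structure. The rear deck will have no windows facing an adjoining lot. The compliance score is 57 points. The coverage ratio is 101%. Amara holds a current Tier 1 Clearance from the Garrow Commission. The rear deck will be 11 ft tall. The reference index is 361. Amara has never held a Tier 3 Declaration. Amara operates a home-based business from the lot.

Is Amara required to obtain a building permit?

Yes — Amara must obtain a building permit.

Exception (a) requires that the owner holds a current General Notice from the Garrow Commission; but no current General Notice is held, so (a) is unavailable.
Exception (b) is satisfied on its face — a current Class 2 Declaration is held; the setback is at least 3 m on every side; the compliance score is 57 points, below the 70 points limit. But applying paragraph (g): (g) operates against (b): a home-based business operates on the lot. Exception (b) does not apply.
Exception (c) does not apply: the reference index is 361, not under 360.
Exception (d) is satisfied on its face — the registered capacity is 1,450 units, below the 1,500 units limit; the structure will not be visible from the street. But: (i) is triggered — aggregate throughput is 10,340 units, meeting the 8,760 units threshold. (d) is therefore removed.
All of (e)'s requirements are met (the lot has no other accessory structure; the structure's height is 11 ft, below the 12 ft limit). But: (j) applies — the coverage ratio is 101%, meeting the 89% threshold. (k) operates (assessed value is $96,500, meeting the $83,000 threshold), but is set aside by (l): (l) operates against (k): a current General Registration is held. (m) would limit (l) — the lot is in a historic district — but (n) sets (m) aside: (n) operates against (m): a current Provisional Approval is held. (o) would limit (n) — a current Tier 1 Clearance is held — but (p) sets (o) aside: (p) is engaged — the qualifying period is 105 days, less than the 150 days limit. (e) is therefore removed.
No exception is made out. Amara falls within the general rule.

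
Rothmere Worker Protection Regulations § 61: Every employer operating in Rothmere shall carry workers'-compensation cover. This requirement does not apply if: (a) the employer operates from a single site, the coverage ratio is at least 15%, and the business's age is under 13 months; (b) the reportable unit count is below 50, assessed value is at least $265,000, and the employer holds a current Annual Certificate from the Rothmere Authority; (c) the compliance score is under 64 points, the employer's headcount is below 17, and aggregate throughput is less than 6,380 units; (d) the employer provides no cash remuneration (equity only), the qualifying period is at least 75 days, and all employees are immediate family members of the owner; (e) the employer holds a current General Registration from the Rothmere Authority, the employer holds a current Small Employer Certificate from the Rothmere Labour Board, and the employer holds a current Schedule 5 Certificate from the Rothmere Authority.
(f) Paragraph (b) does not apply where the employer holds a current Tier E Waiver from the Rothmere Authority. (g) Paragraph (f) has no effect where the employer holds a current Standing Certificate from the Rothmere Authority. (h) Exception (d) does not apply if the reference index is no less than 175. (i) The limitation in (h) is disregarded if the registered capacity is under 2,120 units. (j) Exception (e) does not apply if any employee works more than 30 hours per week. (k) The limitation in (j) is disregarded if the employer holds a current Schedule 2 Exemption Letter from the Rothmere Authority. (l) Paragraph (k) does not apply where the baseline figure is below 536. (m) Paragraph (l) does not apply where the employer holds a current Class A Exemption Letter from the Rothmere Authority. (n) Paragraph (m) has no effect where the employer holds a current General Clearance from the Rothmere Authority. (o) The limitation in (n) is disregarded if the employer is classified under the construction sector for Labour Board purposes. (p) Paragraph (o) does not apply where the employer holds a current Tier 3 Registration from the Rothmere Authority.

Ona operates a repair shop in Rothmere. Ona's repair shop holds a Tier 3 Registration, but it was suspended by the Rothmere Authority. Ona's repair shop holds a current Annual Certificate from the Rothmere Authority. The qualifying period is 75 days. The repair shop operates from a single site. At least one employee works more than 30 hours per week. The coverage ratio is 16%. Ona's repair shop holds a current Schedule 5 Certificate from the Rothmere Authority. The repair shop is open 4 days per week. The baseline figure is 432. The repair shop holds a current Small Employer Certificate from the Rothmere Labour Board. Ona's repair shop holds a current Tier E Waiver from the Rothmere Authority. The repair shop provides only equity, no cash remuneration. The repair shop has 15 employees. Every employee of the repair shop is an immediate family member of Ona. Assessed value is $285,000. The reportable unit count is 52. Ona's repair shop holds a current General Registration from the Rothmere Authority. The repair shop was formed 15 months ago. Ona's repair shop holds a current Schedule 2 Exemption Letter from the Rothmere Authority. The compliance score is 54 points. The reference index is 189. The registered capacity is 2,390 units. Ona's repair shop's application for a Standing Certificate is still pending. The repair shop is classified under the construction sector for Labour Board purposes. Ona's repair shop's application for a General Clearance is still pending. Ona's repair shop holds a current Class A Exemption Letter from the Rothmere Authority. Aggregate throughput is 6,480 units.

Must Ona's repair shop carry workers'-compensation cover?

No — exception (e) applies; Ona's repair shop is not required to carry workers'-compensation cover.

Exception (a) does not apply: the business's age is 15 months, not under 13 months.
Exception (b) requires that the reportable unit count is below 50; but the reportable unit count is 52, not below 50, so (b) is unavailable.
Exception (c) does not apply: aggregate throughput is 6,480 units, not less than 6,380 units.
Exception (d)'s conditions are all satisfied: remuneration is equity-only; the qualifying period is 75 days, meeting the 75 days threshold; every employee is an immediate family member. However, paragraphs (h)–(i) must be considered: (h) operates against (d): the reference index is 189, meeting the 175 threshold. (i) is inapplicable (the registered capacity is 2,390 units, not under 2,120 units), so (h) stands. Exception (d) does not apply.
Exception (e)'s conditions are all satisfied: a current General Registration is held; a current Small Employer Certificate is held; a current Schedule 5 Certificate is held. Under paragraphs (j)–(p): (j) operates (at least one employee exceeds 30 hours/week), but yields to (k): (k) operates against (j): a current Schedule 2 Exemption Letter is held. (l) would limit (k) — the baseline figure is 432, below the 536 limit — but (m) sets (l) aside: (m) is triggered — a current Class A Exemption Letter is held. (n), which would lift (m), is not engaged — there is no General Clearance in force. (e) remains available.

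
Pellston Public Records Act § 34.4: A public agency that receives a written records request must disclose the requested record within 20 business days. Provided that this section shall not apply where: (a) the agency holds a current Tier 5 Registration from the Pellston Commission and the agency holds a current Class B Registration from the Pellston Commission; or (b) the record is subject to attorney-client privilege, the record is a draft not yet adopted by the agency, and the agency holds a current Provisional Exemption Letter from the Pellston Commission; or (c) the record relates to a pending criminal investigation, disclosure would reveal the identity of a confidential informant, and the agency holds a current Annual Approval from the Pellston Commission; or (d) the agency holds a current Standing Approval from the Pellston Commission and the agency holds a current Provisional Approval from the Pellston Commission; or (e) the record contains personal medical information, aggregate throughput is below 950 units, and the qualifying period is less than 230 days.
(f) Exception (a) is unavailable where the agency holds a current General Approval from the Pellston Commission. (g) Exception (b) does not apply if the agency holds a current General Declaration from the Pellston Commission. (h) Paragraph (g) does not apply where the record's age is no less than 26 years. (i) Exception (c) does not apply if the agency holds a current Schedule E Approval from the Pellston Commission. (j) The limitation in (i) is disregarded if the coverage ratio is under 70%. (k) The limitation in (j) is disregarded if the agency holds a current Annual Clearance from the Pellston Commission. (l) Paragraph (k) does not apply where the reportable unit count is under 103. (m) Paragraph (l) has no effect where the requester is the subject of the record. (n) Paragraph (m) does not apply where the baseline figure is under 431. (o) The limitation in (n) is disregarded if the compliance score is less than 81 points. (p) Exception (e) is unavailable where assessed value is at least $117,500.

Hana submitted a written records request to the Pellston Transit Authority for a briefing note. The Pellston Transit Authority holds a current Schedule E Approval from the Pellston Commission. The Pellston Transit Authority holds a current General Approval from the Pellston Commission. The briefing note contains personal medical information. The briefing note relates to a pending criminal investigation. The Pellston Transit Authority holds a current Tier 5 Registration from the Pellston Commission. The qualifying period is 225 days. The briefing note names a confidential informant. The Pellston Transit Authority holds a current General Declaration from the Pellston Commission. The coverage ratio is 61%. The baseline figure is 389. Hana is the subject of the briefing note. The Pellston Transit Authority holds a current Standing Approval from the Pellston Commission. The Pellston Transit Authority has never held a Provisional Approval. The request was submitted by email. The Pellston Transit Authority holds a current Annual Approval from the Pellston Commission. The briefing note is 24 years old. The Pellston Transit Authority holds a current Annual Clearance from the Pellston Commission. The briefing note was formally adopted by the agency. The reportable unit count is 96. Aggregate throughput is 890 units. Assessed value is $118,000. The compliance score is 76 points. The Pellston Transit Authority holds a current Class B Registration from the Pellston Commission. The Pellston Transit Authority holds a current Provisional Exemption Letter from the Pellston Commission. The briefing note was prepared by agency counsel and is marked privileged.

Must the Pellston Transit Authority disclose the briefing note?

Yes — the Pellston Transit Authority must disclose the briefing note.

Exception (a)'s conditions are all satisfied: a current Tier 5 Registration is held; a current Class B Registration is held. Turning to paragraph (f): (f) operates against (a): a current General Approval is held. So (a) is unavailable.
Exception (b) does not apply: the briefing note has been formally adopted.
Exception (c)'s conditions are all satisfied: the briefing note relates to a pending investigation; the briefing note names a confidential informant; a current Annual Approval is held. However, paragraphs (i)–(o) must be considered: (i) operates against (c): a current Schedule E Approval is held. (j) is triggered (the coverage ratio is 61%, under the 70% limit), but is set aside by (k): (k) operates against (j): a current Annual Clearance is held. (l) would limit (k) — the reportable unit count is 96, under the 103 limit — but (m) sets (l) aside: (m) operates against (l): Hana is the subject of the briefing note. (n) operates (the baseline figure is 389, under the 431 limit), but yields to (o): (o) operates against (n): the compliance score is 76 points, less than the 81 points limit. So (c) is unavailable.
Exception (d) does not apply: there is no Provisional Approval in force.
Exception (e): the briefing note contains personal medical information; aggregate throughput is 890 units, below the 950 units limit; the qualifying period is 225 days, less than the 230 days limit — every condition holds. However, paragraph (p) must be considered: (p) operates against (e): assessed value is $118,000, meeting the $117,500 threshold. (e) is therefore removed.
No exception applies. The general rule governs.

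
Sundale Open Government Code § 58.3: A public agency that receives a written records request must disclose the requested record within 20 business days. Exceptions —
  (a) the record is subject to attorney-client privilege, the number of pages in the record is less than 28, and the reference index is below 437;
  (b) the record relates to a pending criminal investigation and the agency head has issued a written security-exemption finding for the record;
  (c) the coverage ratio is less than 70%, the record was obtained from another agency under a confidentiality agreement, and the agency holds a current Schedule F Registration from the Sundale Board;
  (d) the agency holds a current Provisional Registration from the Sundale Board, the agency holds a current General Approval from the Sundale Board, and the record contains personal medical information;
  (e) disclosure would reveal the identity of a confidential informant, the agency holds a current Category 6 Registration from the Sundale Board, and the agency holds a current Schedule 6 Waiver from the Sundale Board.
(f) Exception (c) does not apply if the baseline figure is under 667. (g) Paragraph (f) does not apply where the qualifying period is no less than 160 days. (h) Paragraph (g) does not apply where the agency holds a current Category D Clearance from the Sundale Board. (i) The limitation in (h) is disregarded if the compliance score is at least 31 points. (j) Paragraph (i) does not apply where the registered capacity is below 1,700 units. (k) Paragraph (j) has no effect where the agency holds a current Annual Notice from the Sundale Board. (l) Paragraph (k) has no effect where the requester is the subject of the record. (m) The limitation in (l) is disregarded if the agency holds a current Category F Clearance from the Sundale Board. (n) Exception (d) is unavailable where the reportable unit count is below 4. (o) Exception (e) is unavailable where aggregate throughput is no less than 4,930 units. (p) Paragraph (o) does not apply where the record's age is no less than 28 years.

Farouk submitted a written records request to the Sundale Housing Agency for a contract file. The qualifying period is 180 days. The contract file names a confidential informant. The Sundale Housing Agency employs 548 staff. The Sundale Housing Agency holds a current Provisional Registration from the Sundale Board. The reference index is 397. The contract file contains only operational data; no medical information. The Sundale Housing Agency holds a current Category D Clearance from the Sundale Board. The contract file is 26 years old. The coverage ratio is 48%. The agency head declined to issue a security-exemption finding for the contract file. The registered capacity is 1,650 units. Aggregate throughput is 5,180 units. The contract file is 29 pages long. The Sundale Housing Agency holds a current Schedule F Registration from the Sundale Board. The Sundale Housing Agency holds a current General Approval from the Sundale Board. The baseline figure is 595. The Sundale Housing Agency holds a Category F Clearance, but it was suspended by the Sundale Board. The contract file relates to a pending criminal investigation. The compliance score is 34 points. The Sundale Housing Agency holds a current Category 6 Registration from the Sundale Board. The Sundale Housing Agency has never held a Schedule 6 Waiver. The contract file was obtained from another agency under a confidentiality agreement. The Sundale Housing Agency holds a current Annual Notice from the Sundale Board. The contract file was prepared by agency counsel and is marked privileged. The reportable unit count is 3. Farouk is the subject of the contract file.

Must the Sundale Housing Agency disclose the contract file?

Yes — the Sundale Housing Agency must disclose the contract file.

Exception (a) requires that the number of pages in the record is less than 28; but the number of pages in the record is 29, not less than 28, so (a) is unavailable.
Exception (b) does not apply: the agency head declined to issue a security-exemption finding.
Exception (c) is satisfied on its face — the coverage ratio is 48%, less than the 70% limit; the contract file was obtained under a confidentiality agreement; a current Schedule F Registration is held. However, paragraphs (f)–(m) must be considered: (f) operates — the baseline figure is 595, under the 667 limit. (g) applies (the qualifying period is 180 days, meeting the 160 days threshold), but yields to (h): (h) is triggered — a current Category D Clearance is held. (i) would limit (h) — the compliance score is 34 points, meeting the 31 points threshold — but (j) sets (i) aside: (j) operates against (i): the registered capacity is 1,650 units, below the 1,700 units limit. (k) operates (a current Annual Notice is held), but yields to (l): (l) applies — Farouk is the subject of the contract file. (m) is inapplicable (the Category F Clearance is not current), so (l) stands. Exception (c) does not apply.
Exception (d) does not apply: the contract file contains only operational data.
Exception (e) does not apply: the Schedule 6 Waiver is not current.
No exception displaces § 58.3.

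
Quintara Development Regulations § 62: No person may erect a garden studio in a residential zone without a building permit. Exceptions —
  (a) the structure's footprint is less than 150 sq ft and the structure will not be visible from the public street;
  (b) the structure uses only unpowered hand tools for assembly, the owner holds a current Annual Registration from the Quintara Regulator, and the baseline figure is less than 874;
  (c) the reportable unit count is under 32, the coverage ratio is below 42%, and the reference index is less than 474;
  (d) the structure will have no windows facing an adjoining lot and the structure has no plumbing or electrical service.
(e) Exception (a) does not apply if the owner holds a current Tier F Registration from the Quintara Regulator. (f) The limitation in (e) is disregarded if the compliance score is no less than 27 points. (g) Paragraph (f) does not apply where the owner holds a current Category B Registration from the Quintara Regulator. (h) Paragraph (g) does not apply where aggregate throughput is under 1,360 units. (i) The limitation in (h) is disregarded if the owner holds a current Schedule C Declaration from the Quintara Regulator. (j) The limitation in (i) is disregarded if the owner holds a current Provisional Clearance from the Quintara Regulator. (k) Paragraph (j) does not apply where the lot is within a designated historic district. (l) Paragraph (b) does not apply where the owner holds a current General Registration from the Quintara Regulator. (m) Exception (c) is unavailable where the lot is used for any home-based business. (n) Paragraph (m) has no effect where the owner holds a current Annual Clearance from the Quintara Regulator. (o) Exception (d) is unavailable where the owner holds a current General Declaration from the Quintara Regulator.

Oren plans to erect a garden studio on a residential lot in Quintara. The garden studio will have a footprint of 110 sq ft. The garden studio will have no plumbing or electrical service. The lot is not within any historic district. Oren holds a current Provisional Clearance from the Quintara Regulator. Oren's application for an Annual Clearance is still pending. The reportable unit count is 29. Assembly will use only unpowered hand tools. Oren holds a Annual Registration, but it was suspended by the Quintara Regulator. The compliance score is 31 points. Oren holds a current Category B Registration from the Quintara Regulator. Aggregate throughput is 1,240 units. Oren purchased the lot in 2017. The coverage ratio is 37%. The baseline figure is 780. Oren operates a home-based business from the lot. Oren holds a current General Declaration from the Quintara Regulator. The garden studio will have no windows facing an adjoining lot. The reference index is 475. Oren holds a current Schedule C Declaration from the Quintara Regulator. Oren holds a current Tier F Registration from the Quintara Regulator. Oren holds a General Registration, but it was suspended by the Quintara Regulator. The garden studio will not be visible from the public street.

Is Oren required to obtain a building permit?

No — exception (a) applies; Oren does not need a building permit.

All of (a)'s requirements are met (the structure's footprint is 110 sq ft, less than the 150 sq ft limit; the structure will not be visible from the street). As to paragraphs (e)–(k): (e) would limit (a) — a current Tier F Registration is held — but (f) sets (e) aside: (f) operates against (e): the compliance score is 31 points, meeting the 27 points threshold. (g) would limit (f) — a current Category B Registration is held — but (h) sets (g) aside: (h) operates against (g): aggregate throughput is 1,240 units, under the 1,360 units limit. (i) would limit (h) — a current Schedule C Declaration is held — but (j) sets (i) aside: (j) is triggered — a current Provisional Clearance is held. (k), which would lift (j), does not operate here — the lot is not in a historic district. Exception (a) stands.
Exception (b) requires that the owner holds a current Annual Registration from the Quintara Regulator; but there is no Annual Registration in force, so (b) is unavailable.
Exception (c) fails — the reference index is 475, not less than 474.
Exception (d): no windows face an adjoining lot; there is no plumbing or electrical service — every condition holds. Turning to paragraph (o): (o) operates against (d): a current General Declaration is held. Exception (d) does not apply.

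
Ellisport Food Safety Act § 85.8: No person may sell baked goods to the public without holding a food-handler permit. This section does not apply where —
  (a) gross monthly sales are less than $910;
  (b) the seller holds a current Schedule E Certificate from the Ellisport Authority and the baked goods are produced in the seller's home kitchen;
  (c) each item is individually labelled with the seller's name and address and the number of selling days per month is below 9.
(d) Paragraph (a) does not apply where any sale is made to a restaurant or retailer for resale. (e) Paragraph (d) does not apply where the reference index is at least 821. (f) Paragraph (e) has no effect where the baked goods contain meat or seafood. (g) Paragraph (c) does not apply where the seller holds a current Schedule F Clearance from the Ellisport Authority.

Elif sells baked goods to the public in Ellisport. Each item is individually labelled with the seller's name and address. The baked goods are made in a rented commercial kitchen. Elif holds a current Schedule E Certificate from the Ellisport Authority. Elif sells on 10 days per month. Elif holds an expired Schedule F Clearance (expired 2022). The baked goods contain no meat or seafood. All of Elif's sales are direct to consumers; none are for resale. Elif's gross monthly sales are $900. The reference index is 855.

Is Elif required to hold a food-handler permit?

Exception (a): gross monthly sales are $900, less than the $910 limit — every condition holds. As to paragraphs (d)–(f): (d) does not operate here — no sales are for resale. (a) remains available.
Exception (b) does not apply: the baked goods are made in a commercial kitchen, not a home kitchen.
Exception (c) does not apply: the number of selling days per month is 10, not below 9.

No — exception (a) applies; Elif is not required to hold a food-handler permit.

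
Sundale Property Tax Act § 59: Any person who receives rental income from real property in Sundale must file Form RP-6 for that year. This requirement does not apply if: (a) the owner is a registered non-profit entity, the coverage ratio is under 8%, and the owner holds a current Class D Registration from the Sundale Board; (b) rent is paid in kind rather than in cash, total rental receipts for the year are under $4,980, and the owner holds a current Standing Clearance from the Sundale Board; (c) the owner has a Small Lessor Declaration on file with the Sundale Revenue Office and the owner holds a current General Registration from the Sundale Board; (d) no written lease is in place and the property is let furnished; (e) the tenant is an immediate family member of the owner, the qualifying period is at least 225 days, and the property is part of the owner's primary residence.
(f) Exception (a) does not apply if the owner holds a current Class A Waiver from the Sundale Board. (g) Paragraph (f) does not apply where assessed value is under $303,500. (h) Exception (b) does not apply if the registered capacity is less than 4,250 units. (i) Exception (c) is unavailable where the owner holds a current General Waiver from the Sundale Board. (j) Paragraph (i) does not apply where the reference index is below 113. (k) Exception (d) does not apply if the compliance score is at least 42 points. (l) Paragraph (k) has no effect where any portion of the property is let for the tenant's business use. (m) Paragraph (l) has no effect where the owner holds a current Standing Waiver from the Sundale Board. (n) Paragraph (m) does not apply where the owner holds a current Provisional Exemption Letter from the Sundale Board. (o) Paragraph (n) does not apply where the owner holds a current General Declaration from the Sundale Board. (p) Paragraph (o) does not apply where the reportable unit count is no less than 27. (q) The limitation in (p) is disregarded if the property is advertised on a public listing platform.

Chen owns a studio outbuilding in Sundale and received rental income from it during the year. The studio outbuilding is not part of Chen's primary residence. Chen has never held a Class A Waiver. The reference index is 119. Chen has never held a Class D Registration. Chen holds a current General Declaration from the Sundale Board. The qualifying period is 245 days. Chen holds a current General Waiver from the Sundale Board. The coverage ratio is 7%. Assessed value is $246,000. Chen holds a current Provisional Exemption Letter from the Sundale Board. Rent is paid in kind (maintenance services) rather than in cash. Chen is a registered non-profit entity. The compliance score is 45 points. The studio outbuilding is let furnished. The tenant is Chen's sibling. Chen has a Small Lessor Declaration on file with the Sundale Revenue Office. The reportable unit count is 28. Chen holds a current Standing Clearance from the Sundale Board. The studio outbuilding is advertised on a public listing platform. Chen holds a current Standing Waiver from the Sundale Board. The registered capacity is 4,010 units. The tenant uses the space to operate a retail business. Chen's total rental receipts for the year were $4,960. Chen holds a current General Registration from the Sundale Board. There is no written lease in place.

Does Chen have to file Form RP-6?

Yes — Chen must file Form RP-6.

Exception (a) fails — no current Class D Registration is held.
All of (b)'s requirements are met (rent is paid in kind; total rental receipts for the year are $4,960, under the $4,980 limit; a current Standing Clearance is held). But: (h) operates — the registered capacity is 4,010 units, less than the 4,250 units limit. Exception (b) does not apply.
All of (c)'s requirements are met (a Small Lessor Declaration is on file; a current General Registration is held). However, paragraphs (i)–(j) must be considered: (i) operates against (c): a current General Waiver is held. (j), which would lift (i), is not engaged — the reference index is 119, not below 113. (c) is therefore removed.
Exception (d) is satisfied on its face — there is no written lease; the property is let furnished. But: (k) operates — the compliance score is 45 points, meeting the 42 points threshold. (l) would limit (k) — the space is let for business use — but (m) sets (l) aside: (m) operates against (l): a current Standing Waiver is held. (n) would limit (m) — a current Provisional Exemption Letter is held — but (o) sets (n) aside: (o) is engaged — a current General Declaration is held. (p) would limit (o) — the reportable unit count is 28, meeting the 27 threshold — but (q) sets (p) aside: (q) operates against (p): the property is publicly advertised. So (d) is unavailable.
Exception (e) does not apply: the studio outbuilding is not part of the primary residence.
No exception is made out. Chen falls within the general rule.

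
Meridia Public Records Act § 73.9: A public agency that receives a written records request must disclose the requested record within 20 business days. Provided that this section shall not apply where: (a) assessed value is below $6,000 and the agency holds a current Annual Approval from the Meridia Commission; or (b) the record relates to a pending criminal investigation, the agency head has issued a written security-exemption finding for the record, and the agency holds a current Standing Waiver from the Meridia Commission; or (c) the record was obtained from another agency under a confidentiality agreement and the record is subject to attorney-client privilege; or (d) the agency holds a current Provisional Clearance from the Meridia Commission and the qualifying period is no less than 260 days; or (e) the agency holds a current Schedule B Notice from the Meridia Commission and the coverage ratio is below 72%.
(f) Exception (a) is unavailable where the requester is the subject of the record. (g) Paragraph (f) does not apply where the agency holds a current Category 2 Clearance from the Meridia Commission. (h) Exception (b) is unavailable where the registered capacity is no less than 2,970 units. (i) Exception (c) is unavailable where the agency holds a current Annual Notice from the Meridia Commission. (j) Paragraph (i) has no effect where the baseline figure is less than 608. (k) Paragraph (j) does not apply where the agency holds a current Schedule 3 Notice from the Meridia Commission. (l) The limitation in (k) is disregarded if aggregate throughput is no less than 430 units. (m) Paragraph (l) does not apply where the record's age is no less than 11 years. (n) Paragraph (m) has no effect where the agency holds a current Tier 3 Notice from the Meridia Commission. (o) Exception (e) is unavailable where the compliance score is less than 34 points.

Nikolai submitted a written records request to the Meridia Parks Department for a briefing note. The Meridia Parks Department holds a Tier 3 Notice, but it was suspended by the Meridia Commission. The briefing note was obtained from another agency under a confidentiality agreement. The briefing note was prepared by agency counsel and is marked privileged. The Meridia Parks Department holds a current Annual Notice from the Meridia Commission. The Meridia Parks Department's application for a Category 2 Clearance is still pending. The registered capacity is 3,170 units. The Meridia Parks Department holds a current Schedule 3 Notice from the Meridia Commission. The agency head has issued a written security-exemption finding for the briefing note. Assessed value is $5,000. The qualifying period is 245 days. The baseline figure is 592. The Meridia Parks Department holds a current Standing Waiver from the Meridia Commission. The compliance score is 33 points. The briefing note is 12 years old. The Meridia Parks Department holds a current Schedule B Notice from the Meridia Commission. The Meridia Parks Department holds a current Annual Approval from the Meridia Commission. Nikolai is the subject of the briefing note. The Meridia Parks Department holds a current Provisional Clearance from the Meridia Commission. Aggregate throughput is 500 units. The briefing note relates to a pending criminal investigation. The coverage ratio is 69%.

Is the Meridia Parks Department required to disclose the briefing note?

Yes — the Meridia Parks Department must disclose the briefing note.

All of (a)'s requirements are met (assessed value is $5,000, below the $6,000 limit; a current Annual Approval is held). But: (f) is engaged — Nikolai is the subject of the briefing note. (g) is not triggered (the Category 2 Clearance is not current), so (f) stands. Exception (a) does not apply.
Exception (b): the briefing note relates to a pending investigation; a written security-exemption finding has been issued; a current Standing Waiver is held — every condition holds. But applying paragraph (h): (h) operates against (b): the registered capacity is 3,170 units, meeting the 2,970 units threshold. (b) is therefore removed.
Exception (c) is satisfied on its face — the briefing note was obtained under a confidentiality agreement; the briefing note is privileged. But applying paragraphs (i)–(n): (i) operates against (c): a current Annual Notice is held. (j) is engaged (the baseline figure is 592, less than the 608 limit), but yields to (k): (k) operates against (j): a current Schedule 3 Notice is held. (l) operates (aggregate throughput is 500 units, meeting the 430 units threshold), but is overridden by (m): (m) is triggered — the record's age is 12 years, meeting the 11 years threshold. (n) is not triggered (the Tier 3 Notice is not current), so (m) stands. (c) is therefore removed.
Exception (d) does not apply: the qualifying period is 245 days, short of 260 days.
All of (e)'s requirements are met (a current Schedule B Notice is held; the coverage ratio is 69%, below the 72% limit). However, paragraph (o) must be considered: (o) operates against (e): the compliance score is 33 points, less than the 34 points limit. So (e) is unavailable.
No exception is made out. the Meridia Parks Department falls within the general rule.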